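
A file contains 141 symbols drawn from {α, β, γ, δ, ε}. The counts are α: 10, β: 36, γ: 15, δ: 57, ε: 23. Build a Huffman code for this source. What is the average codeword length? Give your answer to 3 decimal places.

Probabilities are the counts divided by 141.
Repeatedly combine the two least-probable nodes; the expected code length is the sum of the merged weights.
merge 10/141 + 5/47 → 25/141
merge 23/141 + 25/141 → 16/47
merge 12/47 + 16/47 → 28/47
merge 19/47 + 28/47 → 1
L = 25/141 + 16/47 + 28/47 + 1 = 298/141 ≈ 2.113 bits/symbol.

2.113 bits/symbol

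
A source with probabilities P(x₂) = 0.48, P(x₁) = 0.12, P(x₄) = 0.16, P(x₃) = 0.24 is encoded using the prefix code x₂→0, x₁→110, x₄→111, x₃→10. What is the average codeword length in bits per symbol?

1.8 bits/symbol

L̄ = Σ pᵢ·ℓᵢ = 0.48·1 + 0.12·3 + 0.16·3 + 0.24·2 = 1.8 bits/symbol.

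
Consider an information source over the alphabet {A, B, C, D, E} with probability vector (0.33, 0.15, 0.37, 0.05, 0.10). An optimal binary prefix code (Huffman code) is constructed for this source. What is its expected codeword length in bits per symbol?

Repeatedly combine the two least-probable nodes; the expected code length is the sum of the merged weights.
merge 1/20 + 1/10 → 3/20
merge 3/20 + 3/20 → 3/10
merge 3/10 + 33/100 → 63/100
merge 37/100 + 63/100 → 1
L = 3/20 + 3/10 + 63/100 + 1 = 52/25 = 2.08 bits/symbol.

2.08 bits/symbol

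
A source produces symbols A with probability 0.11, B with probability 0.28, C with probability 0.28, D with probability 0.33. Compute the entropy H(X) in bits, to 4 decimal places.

1.9065 bits

H = −Σ pᵢ log₂ pᵢ.
−0.11·log₂(0.11) = 0.3503
−0.28·log₂(0.28) = 0.5142
−0.28·log₂(0.28) = 0.5142
−0.33·log₂(0.33) = 0.5278
Sum ≈ 1.9065 → 1.9065 bits.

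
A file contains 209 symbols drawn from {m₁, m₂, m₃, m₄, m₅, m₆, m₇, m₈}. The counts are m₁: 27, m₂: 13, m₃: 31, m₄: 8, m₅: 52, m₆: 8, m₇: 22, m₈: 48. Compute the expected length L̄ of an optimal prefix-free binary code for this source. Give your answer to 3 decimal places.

Probabilities are the counts divided by 209.
Repeatedly combine the two least-probable nodes; the expected code length is the sum of the merged weights.
merge 8/209 + 8/209 → 16/209
merge 13/209 + 16/209 → 29/209
merge 2/19 + 27/209 → 49/209
merge 29/209 + 31/209 → 60/209
merge 48/209 + 49/209 → 97/209
merge 52/209 + 60/209 → 112/209
merge 97/209 + 112/209 → 1
L = 16/209 + 29/209 + 49/209 + 60/209 + 97/209 + 112/209 + 1 = 52/19 ≈ 2.737 bits/symbol.

2.737 bits/symbol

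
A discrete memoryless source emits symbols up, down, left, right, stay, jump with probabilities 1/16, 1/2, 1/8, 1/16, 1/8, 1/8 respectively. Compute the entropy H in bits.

Each probability is a power of 1/2, so log₂(1/p) is an integer.
H = Σ p·log₂(1/p) = 1/16·4 + 1/2·1 + 1/8·3 + 1/16·4 + 1/8·3 + 1/8·3 = 2.125 bits.

2.125 bits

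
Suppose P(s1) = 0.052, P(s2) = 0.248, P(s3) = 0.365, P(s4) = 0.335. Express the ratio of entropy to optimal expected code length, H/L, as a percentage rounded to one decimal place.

Entropy H = −Σ p log₂ p ≈ 1.7799 bits.
Huffman merges: 13/250+31/125→3/10; 3/10+67/200→127/200; 73/200+127/200→1. L = 387/200 ≈ 1.9350.
Efficiency = H/L = 1.7799/1.9350 = 92.0%.

92.0%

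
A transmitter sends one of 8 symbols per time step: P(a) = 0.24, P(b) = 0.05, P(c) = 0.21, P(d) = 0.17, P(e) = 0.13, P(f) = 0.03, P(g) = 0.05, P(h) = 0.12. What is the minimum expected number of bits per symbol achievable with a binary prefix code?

Repeatedly combine the two least-probable nodes; the expected code length is the sum of the merged weights.
merge 3/100 + 1/20 → 2/25
merge 1/20 + 2/25 → 13/100
merge 3/25 + 13/100 → 1/4
merge 13/100 + 17/100 → 3/10
merge 21/100 + 6/25 → 9/20
merge 1/4 + 3/10 → 11/20
merge 9/20 + 11/20 → 1
L = 2/25 + 13/100 + 1/4 + 3/10 + 9/20 + 11/20 + 1 = 69/25 = 2.76 bits/symbol.

2.76 bits/symbol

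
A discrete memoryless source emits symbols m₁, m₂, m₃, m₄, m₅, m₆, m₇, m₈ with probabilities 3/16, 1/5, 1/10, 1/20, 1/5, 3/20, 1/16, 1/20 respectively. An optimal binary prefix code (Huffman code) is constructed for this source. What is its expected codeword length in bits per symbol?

Repeatedly combine the two least-probable nodes; the expected code length is the sum of the merged weights.
merge 1/20 + 1/20 → 1/10
merge 1/16 + 1/10 → 13/80
merge 1/10 + 3/20 → 1/4
merge 13/80 + 3/16 → 7/20
merge 1/5 + 1/5 → 2/5
merge 1/4 + 7/20 → 3/5
merge 2/5 + 3/5 → 1
L = 1/10 + 13/80 + 1/4 + 7/20 + 2/5 + 3/5 + 1 = 229/80 = 2.8625 bits/symbol.

2.8625 bits/symbol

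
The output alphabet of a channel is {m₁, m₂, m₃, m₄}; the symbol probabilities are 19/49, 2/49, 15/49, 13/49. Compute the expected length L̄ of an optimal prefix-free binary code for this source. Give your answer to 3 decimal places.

1.918 bits/symbol

Repeatedly combine the two least-probable nodes; the expected code length is the sum of the merged weights.
merge 2/49 + 13/49 → 15/49
merge 15/49 + 15/49 → 30/49
merge 19/49 + 30/49 → 1
L = 15/49 + 30/49 + 1 = 94/49 ≈ 1.918 bits/symbol.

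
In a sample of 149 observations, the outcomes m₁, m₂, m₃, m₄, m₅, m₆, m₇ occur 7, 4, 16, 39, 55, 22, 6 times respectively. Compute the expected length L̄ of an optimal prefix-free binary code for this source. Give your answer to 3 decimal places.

2.403 bits/symbol

Probabilities are the counts divided by 149.
Repeatedly combine the two least-probable nodes; the expected code length is the sum of the merged weights.
merge 4/149 + 6/149 → 10/149
merge 7/149 + 10/149 → 17/149
merge 16/149 + 17/149 → 33/149
merge 22/149 + 33/149 → 55/149
merge 39/149 + 55/149 → 94/149
merge 55/149 + 94/149 → 1
L = 10/149 + 17/149 + 33/149 + 55/149 + 94/149 + 1 = 358/149 ≈ 2.403 bits/symbol.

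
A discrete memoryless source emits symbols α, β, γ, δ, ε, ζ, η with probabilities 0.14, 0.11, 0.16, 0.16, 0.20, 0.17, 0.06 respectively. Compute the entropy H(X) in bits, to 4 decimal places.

H = −Σ pᵢ log₂ pᵢ.
−0.14·log₂(0.14) = 0.3971
−0.11·log₂(0.11) = 0.3503
−0.16·log₂(0.16) = 0.4230
−0.16·log₂(0.16) = 0.4230
−0.20·log₂(0.20) = 0.4644
−0.17·log₂(0.17) = 0.4346
−0.06·log₂(0.06) = 0.2435
Sum ≈ 2.7359 → 2.7359 bits.

2.7359 bits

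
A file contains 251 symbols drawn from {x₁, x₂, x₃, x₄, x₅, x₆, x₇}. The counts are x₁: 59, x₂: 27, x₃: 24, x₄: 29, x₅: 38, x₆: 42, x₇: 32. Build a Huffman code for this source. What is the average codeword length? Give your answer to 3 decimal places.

Probabilities are the counts divided by 251.
Repeatedly combine the two least-probable nodes; the expected code length is the sum of the merged weights.
merge 24/251 + 27/251 → 51/251
merge 29/251 + 32/251 → 61/251
merge 38/251 + 42/251 → 80/251
merge 51/251 + 59/251 → 110/251
merge 61/251 + 80/251 → 141/251
merge 110/251 + 141/251 → 1
L = 51/251 + 61/251 + 80/251 + 110/251 + 141/251 + 1 = 694/251 ≈ 2.765 bits/symbol.

2.765 bits/symbol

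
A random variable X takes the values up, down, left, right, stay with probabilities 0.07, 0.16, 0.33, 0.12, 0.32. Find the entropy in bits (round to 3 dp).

H = −Σ pᵢ log₂ pᵢ.
−0.07·log₂(0.07) = 0.2686
−0.16·log₂(0.16) = 0.4230
−0.33·log₂(0.33) = 0.5278
−0.12·log₂(0.12) = 0.3671
−0.32·log₂(0.32) = 0.5260
Sum ≈ 2.1125 → 2.112 bits.

2.112 bits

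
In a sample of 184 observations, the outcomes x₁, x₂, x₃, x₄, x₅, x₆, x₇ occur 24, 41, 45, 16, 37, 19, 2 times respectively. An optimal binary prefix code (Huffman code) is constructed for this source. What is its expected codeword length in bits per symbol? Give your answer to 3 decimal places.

2.630 bits/symbol

Probabilities are the counts divided by 184.
Repeatedly combine the two least-probable nodes; the expected code length is the sum of the merged weights.
merge 1/92 + 2/23 → 9/92
merge 9/92 + 19/184 → 37/184
merge 3/23 + 37/184 → 61/184
merge 37/184 + 41/184 → 39/92
merge 45/184 + 61/184 → 53/92
merge 39/92 + 53/92 → 1
L = 9/92 + 37/184 + 61/184 + 39/92 + 53/92 + 1 = 121/46 ≈ 2.630 bits/symbol.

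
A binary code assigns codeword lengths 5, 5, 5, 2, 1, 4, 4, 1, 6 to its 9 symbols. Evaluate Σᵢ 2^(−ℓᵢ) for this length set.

1.484375

With common denominator 2^6 = 64: Σ 2^(−ℓᵢ) = 2/64 + 2/64 + 2/64 + 16/64 + 32/64 + 4/64 + 4/64 + 32/64 + 1/64 = 95/64 = 1.484375.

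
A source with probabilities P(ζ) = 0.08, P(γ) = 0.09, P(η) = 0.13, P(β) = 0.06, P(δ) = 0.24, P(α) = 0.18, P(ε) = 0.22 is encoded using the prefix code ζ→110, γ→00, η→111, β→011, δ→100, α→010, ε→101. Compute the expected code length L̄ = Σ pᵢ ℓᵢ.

L̄ = Σ pᵢ·ℓᵢ = 0.08·3 + 0.09·2 + 0.13·3 + 0.06·3 + 0.24·3 + 0.18·3 + 0.22·3 = 2.91 bits/symbol.

2.91 bits/symbol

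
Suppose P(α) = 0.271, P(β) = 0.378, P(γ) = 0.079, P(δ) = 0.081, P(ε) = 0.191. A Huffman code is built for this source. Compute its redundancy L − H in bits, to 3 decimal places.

0.053 bits

Entropy H = −Σ p log₂ p ≈ 2.0802 bits.
Huffman merges: 79/1000+81/1000→4/25; 4/25+191/1000→351/1000; 271/1000+351/1000→311/500; 189/500+311/500→1. L = 2133/1000 ≈ 2.1330.
L − H = 2.1330 − 2.0802 = 0.053 bits.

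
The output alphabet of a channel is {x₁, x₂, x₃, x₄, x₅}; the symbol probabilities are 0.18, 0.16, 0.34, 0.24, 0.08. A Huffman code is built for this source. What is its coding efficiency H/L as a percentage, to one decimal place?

Entropy H = −Σ p log₂ p ≈ 2.1831 bits.
Huffman merges: 2/25+4/25→6/25; 9/50+6/25→21/50; 6/25+17/50→29/50; 21/50+29/50→1. L = 56/25 ≈ 2.2400.
Efficiency = H/L = 2.1831/2.2400 = 97.5%.

97.5%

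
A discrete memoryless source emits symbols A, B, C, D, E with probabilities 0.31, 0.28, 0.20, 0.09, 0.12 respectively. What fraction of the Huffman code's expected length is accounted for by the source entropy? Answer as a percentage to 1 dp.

Entropy H = −Σ p log₂ p ≈ 2.1821 bits.
Huffman merges: 9/100+3/25→21/100; 1/5+21/100→41/100; 7/25+31/100→59/100; 41/100+59/100→1. L = 221/100 ≈ 2.2100.
Efficiency = H/L = 2.1821/2.2100 = 98.7%.

98.7%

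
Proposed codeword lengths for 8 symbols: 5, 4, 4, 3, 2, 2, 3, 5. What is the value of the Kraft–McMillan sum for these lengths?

0.9375

With common denominator 2^5 = 32: Σ 2^(−ℓᵢ) = 1/32 + 2/32 + 2/32 + 4/32 + 8/32 + 8/32 + 4/32 + 1/32 = 30/32 = 0.9375.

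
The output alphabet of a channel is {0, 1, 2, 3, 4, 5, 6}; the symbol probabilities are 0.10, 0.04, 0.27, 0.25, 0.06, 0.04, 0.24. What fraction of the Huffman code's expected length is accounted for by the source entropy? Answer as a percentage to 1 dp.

99.7%

Entropy H = −Σ p log₂ p ≈ 2.4514 bits.
Huffman merges: 1/25+1/25→2/25; 3/50+2/25→7/50; 1/10+7/50→6/25; 6/25+6/25→12/25; 1/4+27/100→13/25; 12/25+13/25→1. L = 123/50 ≈ 2.4600.
Efficiency = H/L = 2.4514/2.4600 = 99.7%.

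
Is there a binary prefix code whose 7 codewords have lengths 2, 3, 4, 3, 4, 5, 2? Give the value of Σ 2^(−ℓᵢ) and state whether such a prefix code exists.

With common denominator 2^5 = 32: Σ 2^(−ℓᵢ) = 8/32 + 4/32 + 2/32 + 4/32 + 2/32 + 1/32 + 8/32 = 29/32 = 0.90625.
Kraft's inequality requires Σ ≤ 1; here Σ = 0.90625 ≤ 1, so such a prefix code exists.

0.90625; yes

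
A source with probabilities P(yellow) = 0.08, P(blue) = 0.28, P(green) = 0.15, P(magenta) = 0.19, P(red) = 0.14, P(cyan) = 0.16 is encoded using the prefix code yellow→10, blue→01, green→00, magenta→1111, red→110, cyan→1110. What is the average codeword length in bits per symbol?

2.84 bits/symbol

L̄ = Σ pᵢ·ℓᵢ = 0.08·2 + 0.28·2 + 0.15·2 + 0.19·4 + 0.14·3 + 0.16·4 = 2.84 bits/symbol.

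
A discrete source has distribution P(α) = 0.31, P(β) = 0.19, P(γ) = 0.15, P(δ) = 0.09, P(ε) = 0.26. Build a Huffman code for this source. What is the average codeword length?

2.24 bits/symbol

Repeatedly combine the two least-probable nodes; the expected code length is the sum of the merged weights.
merge 9/100 + 3/20 → 6/25
merge 19/100 + 6/25 → 43/100
merge 13/50 + 31/100 → 57/100
merge 43/100 + 57/100 → 1
L = 6/25 + 43/100 + 57/100 + 1 = 56/25 = 2.24 bits/symbol.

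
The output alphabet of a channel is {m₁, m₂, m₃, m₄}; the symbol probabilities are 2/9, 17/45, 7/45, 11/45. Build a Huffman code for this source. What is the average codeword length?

Repeatedly combine the two least-probable nodes; the expected code length is the sum of the merged weights.
merge 7/45 + 2/9 → 17/45
merge 11/45 + 17/45 → 28/45
merge 17/45 + 28/45 → 1
L = 17/45 + 28/45 + 1 = 2 bits/symbol.

2 bits/symbol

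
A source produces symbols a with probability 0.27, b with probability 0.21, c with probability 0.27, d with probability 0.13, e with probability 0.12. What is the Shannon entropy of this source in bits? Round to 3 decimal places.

2.243 bits

H = −Σ pᵢ log₂ pᵢ.
−0.27·log₂(0.27) = 0.5100
−0.21·log₂(0.21) = 0.4728
−0.27·log₂(0.27) = 0.5100
−0.13·log₂(0.13) = 0.3826
−0.12·log₂(0.12) = 0.3671
Sum ≈ 2.2426 → 2.243 bits.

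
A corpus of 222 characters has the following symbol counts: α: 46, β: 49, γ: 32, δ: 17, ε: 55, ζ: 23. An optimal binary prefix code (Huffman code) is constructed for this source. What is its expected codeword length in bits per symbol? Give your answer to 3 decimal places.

Probabilities are the counts divided by 222.
Repeatedly combine the two least-probable nodes; the expected code length is the sum of the merged weights.
merge 17/222 + 23/222 → 20/111
merge 16/111 + 20/111 → 12/37
merge 23/111 + 49/222 → 95/222
merge 55/222 + 12/37 → 127/222
merge 95/222 + 127/222 → 1
L = 20/111 + 12/37 + 95/222 + 127/222 + 1 = 278/111 ≈ 2.505 bits/symbol.

2.505 bits/symbol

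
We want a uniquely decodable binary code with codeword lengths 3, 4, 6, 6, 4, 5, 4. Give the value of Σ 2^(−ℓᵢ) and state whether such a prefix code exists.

With common denominator 2^6 = 64: Σ 2^(−ℓᵢ) = 8/64 + 4/64 + 1/64 + 1/64 + 4/64 + 2/64 + 4/64 = 24/64 = 0.375.
Kraft's inequality requires Σ ≤ 1; here Σ = 0.375 ≤ 1, so such a prefix code exists.

0.375; yes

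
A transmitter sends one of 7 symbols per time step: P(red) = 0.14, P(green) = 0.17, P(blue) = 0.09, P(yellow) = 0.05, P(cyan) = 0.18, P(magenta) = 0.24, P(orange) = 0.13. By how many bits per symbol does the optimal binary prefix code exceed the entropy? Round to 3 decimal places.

Entropy H = −Σ p log₂ p ≈ 2.6825 bits.
Huffman merges: 1/20+9/100→7/50; 13/100+7/50→27/100; 7/50+17/100→31/100; 9/50+6/25→21/50; 27/100+31/100→29/50; 21/50+29/50→1. L = 68/25 ≈ 2.7200.
L − H = 2.7200 − 2.6825 = 0.037 bits.

0.037 bits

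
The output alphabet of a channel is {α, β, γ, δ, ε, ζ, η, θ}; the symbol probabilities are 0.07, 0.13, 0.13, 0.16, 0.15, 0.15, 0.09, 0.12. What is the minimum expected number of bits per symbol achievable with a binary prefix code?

Repeatedly combine the two least-probable nodes; the expected code length is the sum of the merged weights.
merge 7/100 + 9/100 → 4/25
merge 3/25 + 13/100 → 1/4
merge 13/100 + 3/20 → 7/25
merge 3/20 + 4/25 → 31/100
merge 4/25 + 1/4 → 41/100
merge 7/25 + 31/100 → 59/100
merge 41/100 + 59/100 → 1
L = 4/25 + 1/4 + 7/25 + 31/100 + 41/100 + 59/100 + 1 = 3 bits/symbol.

3 bits/symbol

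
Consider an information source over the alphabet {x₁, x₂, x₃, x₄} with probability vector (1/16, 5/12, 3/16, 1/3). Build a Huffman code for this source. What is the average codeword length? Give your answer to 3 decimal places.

1.833 bits/symbol

Repeatedly combine the two least-probable nodes; the expected code length is the sum of the merged weights.
merge 1/16 + 3/16 → 1/4
merge 1/4 + 1/3 → 7/12
merge 5/12 + 7/12 → 1
L = 1/4 + 7/12 + 1 = 11/6 ≈ 1.833 bits/symbol.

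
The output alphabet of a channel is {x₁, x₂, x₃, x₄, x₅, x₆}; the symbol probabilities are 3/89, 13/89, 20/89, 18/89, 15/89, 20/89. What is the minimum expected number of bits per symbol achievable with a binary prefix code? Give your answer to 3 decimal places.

Repeatedly combine the two least-probable nodes; the expected code length is the sum of the merged weights.
merge 3/89 + 13/89 → 16/89
merge 15/89 + 16/89 → 31/89
merge 18/89 + 20/89 → 38/89
merge 20/89 + 31/89 → 51/89
merge 38/89 + 51/89 → 1
L = 16/89 + 31/89 + 38/89 + 51/89 + 1 = 225/89 ≈ 2.528 bits/symbol.

2.528 bits/symbol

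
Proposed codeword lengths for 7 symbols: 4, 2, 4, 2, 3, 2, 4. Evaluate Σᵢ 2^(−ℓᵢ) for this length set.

1.0625

With common denominator 2^4 = 16: Σ 2^(−ℓᵢ) = 1/16 + 4/16 + 1/16 + 4/16 + 2/16 + 4/16 + 1/16 = 17/16 = 1.0625.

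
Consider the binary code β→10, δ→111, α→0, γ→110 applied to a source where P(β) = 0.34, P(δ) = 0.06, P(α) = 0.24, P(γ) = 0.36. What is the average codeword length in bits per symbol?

2.18 bits/symbol

L̄ = Σ pᵢ·ℓᵢ = 0.34·2 + 0.06·3 + 0.24·1 + 0.36·3 = 2.18 bits/symbol.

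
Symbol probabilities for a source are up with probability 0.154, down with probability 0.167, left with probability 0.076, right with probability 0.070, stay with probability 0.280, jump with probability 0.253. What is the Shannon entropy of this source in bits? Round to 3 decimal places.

2.414 bits

H = −Σ pᵢ log₂ pᵢ.
−0.154·log₂(0.154) = 0.4156
−0.167·log₂(0.167) = 0.4312
−0.076·log₂(0.076) = 0.2826
−0.070·log₂(0.070) = 0.2686
−0.280·log₂(0.280) = 0.5142
−0.253·log₂(0.253) = 0.5016
Sum ≈ 2.4138 → 2.414 bits.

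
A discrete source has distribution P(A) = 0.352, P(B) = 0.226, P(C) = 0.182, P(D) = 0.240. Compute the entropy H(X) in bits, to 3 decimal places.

1.957 bits

H = −Σ pᵢ log₂ pᵢ.
−0.352·log₂(0.352) = 0.5302
−0.226·log₂(0.226) = 0.4849
−0.182·log₂(0.182) = 0.4474
−0.240·log₂(0.240) = 0.4941
Sum ≈ 1.9566 → 1.957 bits.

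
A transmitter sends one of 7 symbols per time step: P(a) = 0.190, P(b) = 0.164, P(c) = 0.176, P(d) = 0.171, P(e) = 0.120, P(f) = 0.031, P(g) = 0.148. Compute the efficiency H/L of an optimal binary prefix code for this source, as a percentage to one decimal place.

Entropy H = −Σ p log₂ p ≈ 2.6902 bits.
Huffman merges: 31/1000+3/25→151/1000; 37/250+151/1000→299/1000; 41/250+171/1000→67/200; 22/125+19/100→183/500; 299/1000+67/200→317/500; 183/500+317/500→1. L = 557/200 ≈ 2.7850.
Efficiency = H/L = 2.6902/2.7850 = 96.6%.

96.6%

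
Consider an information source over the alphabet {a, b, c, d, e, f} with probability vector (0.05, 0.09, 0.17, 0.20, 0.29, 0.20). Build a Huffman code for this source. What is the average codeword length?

2.45 bits/symbol

Repeatedly combine the two least-probable nodes; the expected code length is the sum of the merged weights.
merge 1/20 + 9/100 → 7/50
merge 7/50 + 17/100 → 31/100
merge 1/5 + 1/5 → 2/5
merge 29/100 + 31/100 → 3/5
merge 2/5 + 3/5 → 1
L = 7/50 + 31/100 + 2/5 + 3/5 + 1 = 49/20 = 2.45 bits/symbol.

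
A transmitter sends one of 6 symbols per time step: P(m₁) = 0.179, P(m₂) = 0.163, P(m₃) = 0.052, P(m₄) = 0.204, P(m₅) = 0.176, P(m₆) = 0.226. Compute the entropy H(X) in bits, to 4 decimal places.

H = −Σ pᵢ log₂ pᵢ.
−0.179·log₂(0.179) = 0.4443
−0.163·log₂(0.163) = 0.4266
−0.052·log₂(0.052) = 0.2218
−0.204·log₂(0.204) = 0.4678
−0.176·log₂(0.176) = 0.4411
−0.226·log₂(0.226) = 0.4849
Sum ≈ 2.4865 → 2.4865 bits.

2.4865 bits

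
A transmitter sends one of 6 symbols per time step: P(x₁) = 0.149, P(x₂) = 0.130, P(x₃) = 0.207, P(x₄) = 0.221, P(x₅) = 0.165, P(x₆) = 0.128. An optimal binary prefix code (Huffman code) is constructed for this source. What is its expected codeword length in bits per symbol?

Repeatedly combine the two least-probable nodes; the expected code length is the sum of the merged weights.
merge 16/125 + 13/100 → 129/500
merge 149/1000 + 33/200 → 157/500
merge 207/1000 + 221/1000 → 107/250
merge 129/500 + 157/500 → 143/250
merge 107/250 + 143/250 → 1
L = 129/500 + 157/500 + 107/250 + 143/250 + 1 = 643/250 = 2.572 bits/symbol.

2.572 bits/symbol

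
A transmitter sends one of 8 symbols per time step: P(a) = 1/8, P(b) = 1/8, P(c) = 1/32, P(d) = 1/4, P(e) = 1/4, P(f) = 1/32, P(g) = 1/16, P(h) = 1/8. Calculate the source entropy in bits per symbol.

2.6875 bits

Each probability is a power of 1/2, so log₂(1/p) is an integer.
H = Σ p·log₂(1/p) = 1/8·3 + 1/8·3 + 1/32·5 + 1/4·2 + 1/4·2 + 1/32·5 + 1/16·4 + 1/8·3 = 2.6875 bits.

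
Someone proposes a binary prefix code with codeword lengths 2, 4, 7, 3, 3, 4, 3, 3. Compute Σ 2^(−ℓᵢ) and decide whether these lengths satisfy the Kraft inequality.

With common denominator 2^7 = 128: Σ 2^(−ℓᵢ) = 32/128 + 8/128 + 1/128 + 16/128 + 16/128 + 8/128 + 16/128 + 16/128 = 113/128 = 0.8828125.
Kraft's inequality requires Σ ≤ 1; here Σ = 0.8828125 ≤ 1, so such a prefix code exists.

0.8828125; yes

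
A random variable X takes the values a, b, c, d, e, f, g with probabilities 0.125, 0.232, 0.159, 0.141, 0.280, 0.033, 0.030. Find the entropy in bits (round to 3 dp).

H = −Σ pᵢ log₂ pᵢ.
−0.125·log₂(0.125) = 0.3750
−0.232·log₂(0.232) = 0.4890
−0.159·log₂(0.159) = 0.4218
−0.141·log₂(0.141) = 0.3985
−0.280·log₂(0.280) = 0.5142
−0.033·log₂(0.033) = 0.1624
−0.030·log₂(0.030) = 0.1518
Sum ≈ 2.5127 → 2.513 bits.

2.513 bits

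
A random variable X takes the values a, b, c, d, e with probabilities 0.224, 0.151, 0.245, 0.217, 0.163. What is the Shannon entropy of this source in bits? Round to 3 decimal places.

H = −Σ pᵢ log₂ pᵢ.
−0.224·log₂(0.224) = 0.4835
−0.151·log₂(0.151) = 0.4118
−0.245·log₂(0.245) = 0.4971
−0.217·log₂(0.217) = 0.4783
−0.163·log₂(0.163) = 0.4266
Sum ≈ 2.2974 → 2.297 bits.

2.297 bits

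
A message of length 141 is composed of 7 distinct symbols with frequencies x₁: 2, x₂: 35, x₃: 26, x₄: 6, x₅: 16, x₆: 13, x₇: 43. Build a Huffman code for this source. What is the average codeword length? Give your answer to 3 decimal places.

Probabilities are the counts divided by 141.
Repeatedly combine the two least-probable nodes; the expected code length is the sum of the merged weights.
merge 2/141 + 2/47 → 8/141
merge 8/141 + 13/141 → 7/47
merge 16/141 + 7/47 → 37/141
merge 26/141 + 35/141 → 61/141
merge 37/141 + 43/141 → 80/141
merge 61/141 + 80/141 → 1
L = 8/141 + 7/47 + 37/141 + 61/141 + 80/141 + 1 = 116/47 ≈ 2.468 bits/symbol.

2.468 bits/symbol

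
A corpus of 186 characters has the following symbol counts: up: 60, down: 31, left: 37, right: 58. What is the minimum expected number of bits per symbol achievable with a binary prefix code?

Probabilities are the counts divided by 186.
Repeatedly combine the two least-probable nodes; the expected code length is the sum of the merged weights.
merge 1/6 + 37/186 → 34/93
merge 29/93 + 10/31 → 59/93
merge 34/93 + 59/93 → 1
L = 34/93 + 59/93 + 1 = 2 bits/symbol.

2 bits/symbol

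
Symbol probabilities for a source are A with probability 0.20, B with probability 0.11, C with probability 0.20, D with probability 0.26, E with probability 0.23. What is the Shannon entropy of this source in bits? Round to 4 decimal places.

2.2720 bits

H = −Σ pᵢ log₂ pᵢ.
−0.20·log₂(0.20) = 0.4644
−0.11·log₂(0.11) = 0.3503
−0.20·log₂(0.20) = 0.4644
−0.26·log₂(0.26) = 0.5053
−0.23·log₂(0.23) = 0.4877
Sum ≈ 2.2720 → 2.2720 bits.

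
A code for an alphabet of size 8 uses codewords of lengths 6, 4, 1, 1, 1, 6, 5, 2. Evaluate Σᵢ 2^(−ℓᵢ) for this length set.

1.875

With common denominator 2^6 = 64: Σ 2^(−ℓᵢ) = 1/64 + 4/64 + 32/64 + 32/64 + 32/64 + 1/64 + 2/64 + 16/64 = 120/64 = 1.875.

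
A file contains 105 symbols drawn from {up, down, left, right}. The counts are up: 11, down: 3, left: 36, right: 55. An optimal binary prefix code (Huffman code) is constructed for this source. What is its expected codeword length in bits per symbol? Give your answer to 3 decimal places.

1.610 bits/symbol

Probabilities are the counts divided by 105.
Repeatedly combine the two least-probable nodes; the expected code length is the sum of the merged weights.
merge 1/35 + 11/105 → 2/15
merge 2/15 + 12/35 → 10/21
merge 10/21 + 11/21 → 1
L = 2/15 + 10/21 + 1 = 169/105 ≈ 1.610 bits/symbol.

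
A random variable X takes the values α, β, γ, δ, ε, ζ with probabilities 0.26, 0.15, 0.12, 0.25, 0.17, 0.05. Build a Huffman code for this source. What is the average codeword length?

2.49 bits/symbol

Repeatedly combine the two least-probable nodes; the expected code length is the sum of the merged weights.
merge 1/20 + 3/25 → 17/100
merge 3/20 + 17/100 → 8/25
merge 17/100 + 1/4 → 21/50
merge 13/50 + 8/25 → 29/50
merge 21/50 + 29/50 → 1
L = 17/100 + 8/25 + 21/50 + 29/50 + 1 = 249/100 = 2.49 bits/symbol.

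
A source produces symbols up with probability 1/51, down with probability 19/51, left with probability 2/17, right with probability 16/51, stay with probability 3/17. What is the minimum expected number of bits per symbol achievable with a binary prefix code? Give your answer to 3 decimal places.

2.078 bits/symbol

Repeatedly combine the two least-probable nodes; the expected code length is the sum of the merged weights.
merge 1/51 + 2/17 → 7/51
merge 7/51 + 3/17 → 16/51
merge 16/51 + 16/51 → 32/51
merge 19/51 + 32/51 → 1
L = 7/51 + 16/51 + 32/51 + 1 = 106/51 ≈ 2.078 bits/symbol.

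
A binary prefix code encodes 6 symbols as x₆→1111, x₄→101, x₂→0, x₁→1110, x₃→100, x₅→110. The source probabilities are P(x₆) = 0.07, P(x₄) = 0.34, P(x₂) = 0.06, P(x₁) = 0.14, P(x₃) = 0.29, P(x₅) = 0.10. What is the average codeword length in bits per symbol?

L̄ = Σ pᵢ·ℓᵢ = 0.07·4 + 0.34·3 + 0.06·1 + 0.14·4 + 0.29·3 + 0.10·3 = 3.09 bits/symbol.

3.09 bits/symbol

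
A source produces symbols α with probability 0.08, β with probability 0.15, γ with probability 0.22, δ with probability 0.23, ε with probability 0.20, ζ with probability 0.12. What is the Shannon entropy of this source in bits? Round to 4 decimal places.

2.5017 bits

H = −Σ pᵢ log₂ pᵢ.
−0.08·log₂(0.08) = 0.2915
−0.15·log₂(0.15) = 0.4105
−0.22·log₂(0.22) = 0.4806
−0.23·log₂(0.23) = 0.4877
−0.20·log₂(0.20) = 0.4644
−0.12·log₂(0.12) = 0.3671
Sum ≈ 2.5017 → 2.5017 bits.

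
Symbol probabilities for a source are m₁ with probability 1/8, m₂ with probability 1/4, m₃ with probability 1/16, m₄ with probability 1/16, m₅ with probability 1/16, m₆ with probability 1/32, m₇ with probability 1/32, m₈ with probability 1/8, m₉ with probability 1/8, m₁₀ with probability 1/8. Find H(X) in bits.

Each probability is a power of 1/2, so log₂(1/p) is an integer.
H = Σ p·log₂(1/p) = 1/8·3 + 1/4·2 + 1/16·4 + 1/16·4 + 1/16·4 + 1/32·5 + 1/32·5 + 1/8·3 + 1/8·3 + 1/8·3 = 3.0625 bits.

3.0625 bits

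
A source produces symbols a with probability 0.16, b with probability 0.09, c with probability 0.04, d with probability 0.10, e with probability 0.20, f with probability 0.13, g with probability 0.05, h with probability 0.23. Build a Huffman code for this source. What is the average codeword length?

2.84 bits/symbol

Repeatedly combine the two least-probable nodes; the expected code length is the sum of the merged weights.
merge 1/25 + 1/20 → 9/100
merge 9/100 + 9/100 → 9/50
merge 1/10 + 13/100 → 23/100
merge 4/25 + 9/50 → 17/50
merge 1/5 + 23/100 → 43/100
merge 23/100 + 17/50 → 57/100
merge 43/100 + 57/100 → 1
L = 9/100 + 9/50 + 23/100 + 17/50 + 43/100 + 57/100 + 1 = 71/25 = 2.84 bits/symbol.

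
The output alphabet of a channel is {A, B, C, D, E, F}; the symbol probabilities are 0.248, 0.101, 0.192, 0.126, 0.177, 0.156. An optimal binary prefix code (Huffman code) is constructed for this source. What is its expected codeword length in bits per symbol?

Repeatedly combine the two least-probable nodes; the expected code length is the sum of the merged weights.
merge 101/1000 + 63/500 → 227/1000
merge 39/250 + 177/1000 → 333/1000
merge 24/125 + 227/1000 → 419/1000
merge 31/125 + 333/1000 → 581/1000
merge 419/1000 + 581/1000 → 1
L = 227/1000 + 333/1000 + 419/1000 + 581/1000 + 1 = 64/25 = 2.56 bits/symbol.

2.56 bits/symbol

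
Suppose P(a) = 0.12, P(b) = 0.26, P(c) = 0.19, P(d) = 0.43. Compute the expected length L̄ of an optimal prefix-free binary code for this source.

Repeatedly combine the two least-probable nodes; the expected code length is the sum of the merged weights.
merge 3/25 + 19/100 → 31/100
merge 13/50 + 31/100 → 57/100
merge 43/100 + 57/100 → 1
L = 31/100 + 57/100 + 1 = 47/25 = 1.88 bits/symbol.

1.88 bits/symbol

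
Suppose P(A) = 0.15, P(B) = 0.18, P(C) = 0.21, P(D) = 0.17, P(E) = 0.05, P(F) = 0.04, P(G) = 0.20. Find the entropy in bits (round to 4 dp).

H = −Σ pᵢ log₂ pᵢ.
−0.15·log₂(0.15) = 0.4105
−0.18·log₂(0.18) = 0.4453
−0.21·log₂(0.21) = 0.4728
−0.17·log₂(0.17) = 0.4346
−0.05·log₂(0.05) = 0.2161
−0.04·log₂(0.04) = 0.1858
−0.20·log₂(0.20) = 0.4644
Sum ≈ 2.6295 → 2.6295 bits.

2.6295 bits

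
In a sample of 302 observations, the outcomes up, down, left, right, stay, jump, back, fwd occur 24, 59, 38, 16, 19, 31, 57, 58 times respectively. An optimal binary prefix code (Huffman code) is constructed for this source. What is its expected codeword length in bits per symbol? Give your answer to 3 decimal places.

2.911 bits/symbol

Probabilities are the counts divided by 302.
Repeatedly combine the two least-probable nodes; the expected code length is the sum of the merged weights.
merge 8/151 + 19/302 → 35/302
merge 12/151 + 31/302 → 55/302
merge 35/302 + 19/151 → 73/302
merge 55/302 + 57/302 → 56/151
merge 29/151 + 59/302 → 117/302
merge 73/302 + 56/151 → 185/302
merge 117/302 + 185/302 → 1
L = 35/302 + 55/302 + 73/302 + 56/151 + 117/302 + 185/302 + 1 = 879/302 ≈ 2.911 bits/symbol.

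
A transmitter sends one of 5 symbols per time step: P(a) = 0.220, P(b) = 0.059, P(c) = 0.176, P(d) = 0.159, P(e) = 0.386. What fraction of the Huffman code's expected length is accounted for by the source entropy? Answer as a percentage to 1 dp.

95.3%

Entropy H = −Σ p log₂ p ≈ 2.1145 bits.
Huffman merges: 59/1000+159/1000→109/500; 22/125+109/500→197/500; 11/50+193/500→303/500; 197/500+303/500→1. L = 1109/500 ≈ 2.2180.
Efficiency = H/L = 2.1145/2.2180 = 95.3%.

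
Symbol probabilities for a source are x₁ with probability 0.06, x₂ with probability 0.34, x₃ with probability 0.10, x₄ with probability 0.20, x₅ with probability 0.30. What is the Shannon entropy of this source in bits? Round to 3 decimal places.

H = −Σ pᵢ log₂ pᵢ.
−0.06·log₂(0.06) = 0.2435
−0.34·log₂(0.34) = 0.5292
−0.10·log₂(0.10) = 0.3322
−0.20·log₂(0.20) = 0.4644
−0.30·log₂(0.30) = 0.5211
Sum ≈ 2.0904 → 2.090 bits.

2.090 bits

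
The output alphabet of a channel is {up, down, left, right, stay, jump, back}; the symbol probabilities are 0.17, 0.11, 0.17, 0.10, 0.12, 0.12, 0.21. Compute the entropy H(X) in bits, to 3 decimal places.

2.759 bits

H = −Σ pᵢ log₂ pᵢ.
−0.17·log₂(0.17) = 0.4346
−0.11·log₂(0.11) = 0.3503
−0.17·log₂(0.17) = 0.4346
−0.10·log₂(0.10) = 0.3322
−0.12·log₂(0.12) = 0.3671
−0.12·log₂(0.12) = 0.3671
−0.21·log₂(0.21) = 0.4728
Sum ≈ 2.7586 → 2.759 bits.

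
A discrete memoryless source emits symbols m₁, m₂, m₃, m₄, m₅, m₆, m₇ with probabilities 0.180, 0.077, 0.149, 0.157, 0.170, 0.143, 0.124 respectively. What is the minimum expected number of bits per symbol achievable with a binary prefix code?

2.82 bits/symbol

Repeatedly combine the two least-probable nodes; the expected code length is the sum of the merged weights.
merge 77/1000 + 31/250 → 201/1000
merge 143/1000 + 149/1000 → 73/250
merge 157/1000 + 17/100 → 327/1000
merge 9/50 + 201/1000 → 381/1000
merge 73/250 + 327/1000 → 619/1000
merge 381/1000 + 619/1000 → 1
L = 201/1000 + 73/250 + 327/1000 + 381/1000 + 619/1000 + 1 = 141/50 = 2.82 bits/symbol.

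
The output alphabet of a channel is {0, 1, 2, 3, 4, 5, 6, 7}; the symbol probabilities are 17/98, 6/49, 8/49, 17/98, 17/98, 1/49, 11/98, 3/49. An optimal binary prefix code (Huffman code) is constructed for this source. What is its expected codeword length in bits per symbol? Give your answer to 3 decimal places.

2.908 bits/symbol

Repeatedly combine the two least-probable nodes; the expected code length is the sum of the merged weights.
merge 1/49 + 3/49 → 4/49
merge 4/49 + 11/98 → 19/98
merge 6/49 + 8/49 → 2/7
merge 17/98 + 17/98 → 17/49
merge 17/98 + 19/98 → 18/49
merge 2/7 + 17/49 → 31/49
merge 18/49 + 31/49 → 1
L = 4/49 + 19/98 + 2/7 + 17/49 + 18/49 + 31/49 + 1 = 285/98 ≈ 2.908 bits/symbol.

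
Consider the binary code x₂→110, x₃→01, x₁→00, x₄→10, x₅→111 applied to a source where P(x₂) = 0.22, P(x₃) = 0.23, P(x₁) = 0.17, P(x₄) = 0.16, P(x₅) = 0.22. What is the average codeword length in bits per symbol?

2.44 bits/symbol

L̄ = Σ pᵢ·ℓᵢ = 0.22·3 + 0.23·2 + 0.17·2 + 0.16·2 + 0.22·3 = 2.44 bits/symbol.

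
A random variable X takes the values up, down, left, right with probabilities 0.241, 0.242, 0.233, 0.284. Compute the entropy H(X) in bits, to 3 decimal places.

H = −Σ pᵢ log₂ pᵢ.
−0.241·log₂(0.241) = 0.4947
−0.242·log₂(0.242) = 0.4954
−0.233·log₂(0.233) = 0.4897
−0.284·log₂(0.284) = 0.5158
Sum ≈ 1.9955 → 1.996 bits.

1.996 bits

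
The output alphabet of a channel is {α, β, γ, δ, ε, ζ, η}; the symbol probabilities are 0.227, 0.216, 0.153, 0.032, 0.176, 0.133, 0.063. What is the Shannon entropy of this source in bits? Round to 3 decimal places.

2.616 bits

H = −Σ pᵢ log₂ pᵢ.
−0.227·log₂(0.227) = 0.4856
−0.216·log₂(0.216) = 0.4776
−0.153·log₂(0.153) = 0.4144
−0.032·log₂(0.032) = 0.1589
−0.176·log₂(0.176) = 0.4411
−0.133·log₂(0.133) = 0.3871
−0.063·log₂(0.063) = 0.2513
Sum ≈ 2.6159 → 2.616 bits.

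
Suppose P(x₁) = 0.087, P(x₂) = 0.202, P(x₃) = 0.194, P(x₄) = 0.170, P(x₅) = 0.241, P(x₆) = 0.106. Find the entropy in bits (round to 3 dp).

2.504 bits

H = −Σ pᵢ log₂ pᵢ.
−0.087·log₂(0.087) = 0.3065
−0.202·log₂(0.202) = 0.4661
−0.194·log₂(0.194) = 0.4590
−0.170·log₂(0.170) = 0.4346
−0.241·log₂(0.241) = 0.4947
−0.106·log₂(0.106) = 0.3432
Sum ≈ 2.5041 → 2.504 bits.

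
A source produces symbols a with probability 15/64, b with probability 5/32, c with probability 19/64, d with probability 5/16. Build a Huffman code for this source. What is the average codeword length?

2 bits/symbol

Repeatedly combine the two least-probable nodes; the expected code length is the sum of the merged weights.
merge 5/32 + 15/64 → 25/64
merge 19/64 + 5/16 → 39/64
merge 25/64 + 39/64 → 1
L = 25/64 + 39/64 + 1 = 2 bits/symbol.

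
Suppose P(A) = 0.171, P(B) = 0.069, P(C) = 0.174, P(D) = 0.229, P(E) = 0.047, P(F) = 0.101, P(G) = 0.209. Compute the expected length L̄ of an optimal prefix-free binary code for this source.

2.678 bits/symbol

Repeatedly combine the two least-probable nodes; the expected code length is the sum of the merged weights.
merge 47/1000 + 69/1000 → 29/250
merge 101/1000 + 29/250 → 217/1000
merge 171/1000 + 87/500 → 69/200
merge 209/1000 + 217/1000 → 213/500
merge 229/1000 + 69/200 → 287/500
merge 213/500 + 287/500 → 1
L = 29/250 + 217/1000 + 69/200 + 213/500 + 287/500 + 1 = 1339/500 = 2.678 bits/symbol.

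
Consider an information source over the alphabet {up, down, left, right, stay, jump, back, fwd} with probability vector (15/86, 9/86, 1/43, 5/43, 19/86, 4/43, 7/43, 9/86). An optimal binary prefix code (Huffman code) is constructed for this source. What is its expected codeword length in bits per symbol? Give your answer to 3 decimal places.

2.895 bits/symbol

Repeatedly combine the two least-probable nodes; the expected code length is the sum of the merged weights.
merge 1/43 + 4/43 → 5/43
merge 9/86 + 9/86 → 9/43
merge 5/43 + 5/43 → 10/43
merge 7/43 + 15/86 → 29/86
merge 9/43 + 19/86 → 37/86
merge 10/43 + 29/86 → 49/86
merge 37/86 + 49/86 → 1
L = 5/43 + 9/43 + 10/43 + 29/86 + 37/86 + 49/86 + 1 = 249/86 ≈ 2.895 bits/symbol.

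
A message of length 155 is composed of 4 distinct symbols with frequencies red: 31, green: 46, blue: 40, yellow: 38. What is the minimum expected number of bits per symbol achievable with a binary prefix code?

Probabilities are the counts divided by 155.
Repeatedly combine the two least-probable nodes; the expected code length is the sum of the merged weights.
merge 1/5 + 38/155 → 69/155
merge 8/31 + 46/155 → 86/155
merge 69/155 + 86/155 → 1
L = 69/155 + 86/155 + 1 = 2 bits/symbol.

2 bits/symbol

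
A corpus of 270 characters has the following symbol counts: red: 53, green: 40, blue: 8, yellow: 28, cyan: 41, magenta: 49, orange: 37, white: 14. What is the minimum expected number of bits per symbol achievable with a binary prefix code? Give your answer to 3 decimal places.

Probabilities are the counts divided by 270.
Repeatedly combine the two least-probable nodes; the expected code length is the sum of the merged weights.
merge 4/135 + 7/135 → 11/135
merge 11/135 + 14/135 → 5/27
merge 37/270 + 4/27 → 77/270
merge 41/270 + 49/270 → 1/3
merge 5/27 + 53/270 → 103/270
merge 77/270 + 1/3 → 167/270
merge 103/270 + 167/270 → 1
L = 11/135 + 5/27 + 77/270 + 1/3 + 103/270 + 167/270 + 1 = 779/270 ≈ 2.885 bits/symbol.

2.885 bits/symbol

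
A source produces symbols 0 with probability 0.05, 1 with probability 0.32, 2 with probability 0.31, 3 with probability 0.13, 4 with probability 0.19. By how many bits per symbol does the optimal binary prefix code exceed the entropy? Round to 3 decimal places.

0.076 bits

Entropy H = −Σ p log₂ p ≈ 2.1038 bits.
Huffman merges: 1/20+13/100→9/50; 9/50+19/100→37/100; 31/100+8/25→63/100; 37/100+63/100→1. L = 109/50 ≈ 2.1800.
L − H = 2.1800 − 2.1038 = 0.076 bits.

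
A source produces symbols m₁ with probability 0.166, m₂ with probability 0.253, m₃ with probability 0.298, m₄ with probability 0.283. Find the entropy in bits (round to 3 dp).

H = −Σ pᵢ log₂ pᵢ.
−0.166·log₂(0.166) = 0.4301
−0.253·log₂(0.253) = 0.5016
−0.298·log₂(0.298) = 0.5205
−0.283·log₂(0.283) = 0.5154
Sum ≈ 1.9676 → 1.968 bits.

1.968 bits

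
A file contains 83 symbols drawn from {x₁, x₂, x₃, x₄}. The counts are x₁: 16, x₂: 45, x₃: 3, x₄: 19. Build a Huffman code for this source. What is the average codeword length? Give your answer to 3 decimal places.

Probabilities are the counts divided by 83.
Repeatedly combine the two least-probable nodes; the expected code length is the sum of the merged weights.
merge 3/83 + 16/83 → 19/83
merge 19/83 + 19/83 → 38/83
merge 38/83 + 45/83 → 1
L = 19/83 + 38/83 + 1 = 140/83 ≈ 1.687 bits/symbol.

1.687 bits/symbol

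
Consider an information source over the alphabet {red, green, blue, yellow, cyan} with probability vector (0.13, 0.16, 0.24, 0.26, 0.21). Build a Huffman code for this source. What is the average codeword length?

2.29 bits/symbol

Repeatedly combine the two least-probable nodes; the expected code length is the sum of the merged weights.
merge 13/100 + 4/25 → 29/100
merge 21/100 + 6/25 → 9/20
merge 13/50 + 29/100 → 11/20
merge 9/20 + 11/20 → 1
L = 29/100 + 9/20 + 11/20 + 1 = 229/100 = 2.29 bits/symbol.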